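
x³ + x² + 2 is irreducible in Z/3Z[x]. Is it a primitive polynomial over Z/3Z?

No

Write f(x) = x³ + x² + 2.
|GF(3^3)^×| = 3^3 − 1 = 26. Prime factorization: 26 = 2·13.
f is primitive ⇔ x has order 26 in GF(3)[x]/(f), i.e. x^(26/q) ≠ 1 for each prime q | 26.
x^(13) mod f = 1
x^(2) mod f = x².
Since x^(13) = 1, the order of x divides 13 < 26; not primitive.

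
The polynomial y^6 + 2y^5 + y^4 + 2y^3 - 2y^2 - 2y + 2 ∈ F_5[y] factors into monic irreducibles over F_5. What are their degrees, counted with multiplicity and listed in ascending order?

Write g(y) = y^6 + 2y^5 + y^4 + 2y^3 - 2y^2 - 2y + 2.
Roots in F_5: g(0) = 2; g(1) = 4; g(2) = 0 → root; g(3) = 3; g(4) = 0 → root.
Linear factors from roots: (y - 2), (y + 1).
Complete factorization: g(y) = (y + 1)·(y - 2)·(y^2 - 2)·(y^2 - 2y - 2).
Factor degrees with multiplicity: 1 + 1 + 2 + 2 = 6.

1, 1, 2, 2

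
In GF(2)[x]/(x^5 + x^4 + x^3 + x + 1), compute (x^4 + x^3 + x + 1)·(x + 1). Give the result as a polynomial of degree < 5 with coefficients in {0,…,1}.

Multiply in GF(2)[x]: (x^4 + x^3 + x + 1)·(x + 1) = x^5 + x^3 + x^2 + 1.
Reduce using x^5 ≡ x^4 + x^3 + x + 1 (mod x^5 + x^4 + x^3 + x + 1).
Reduced: x^4 + x^2 + x.

x^4 + x^2 + x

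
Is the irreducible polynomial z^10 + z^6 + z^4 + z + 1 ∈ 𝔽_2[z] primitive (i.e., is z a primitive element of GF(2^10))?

Write f(z) = z^10 + z^6 + z^4 + z + 1.
|GF(2^10)^×| = 2^10 − 1 = 1023. Prime factorization: 1023 = 3·11·31.
f is primitive ⇔ z has order 1023 in GF(2)[z]/(f), i.e. z^(1023/q) ≠ 1 for each prime q | 1023.
z^(341) mod f = 1
z^(93) mod f = z^9 + z^7 + z^5 + 1.
z^(33) mod f = z^8 + z^6 + z^3 + z.
Since z^(341) = 1, the order of z divides 341 < 1023; not primitive.

No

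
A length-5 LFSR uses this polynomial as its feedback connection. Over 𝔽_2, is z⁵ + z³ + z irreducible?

No

Write f(z) = z⁵ + z³ + z.
Check for roots in 𝔽_2: f(0) = 0 → root; f(1) = 1.
f(0) = 0, so (z) divides f(z); f is reducible.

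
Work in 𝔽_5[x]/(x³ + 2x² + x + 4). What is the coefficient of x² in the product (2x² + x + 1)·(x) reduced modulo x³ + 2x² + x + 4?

Multiply in 𝔽_5[x]: (2x² + x + 1)·(x) = 2x³ + x² + x.
Reduce using x³ ≡ 3x² + 4x + 1 (mod x³ + 2x² + x + 4).
Reduced: 2x² + 4x + 2.

2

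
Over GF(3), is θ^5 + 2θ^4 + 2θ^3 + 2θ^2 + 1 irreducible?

Write m(θ) = θ^5 + 2θ^4 + 2θ^3 + 2θ^2 + 1.
Check for roots in GF(3): m(0) = 1; m(1) = 2; m(2) = 2.
No roots, so no linear factors.
Monic irreducibles of degree 2 over GF(3): θ^2 + 1, θ^2 + θ + 2, θ^2 + 2θ + 2.
None of them divide m (all give nonzero remainder).
No irreducible factor of degree ≤ 2 exists, so m is irreducible over GF(3).

Yes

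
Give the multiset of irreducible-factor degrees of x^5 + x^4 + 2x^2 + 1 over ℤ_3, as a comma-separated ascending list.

Write f(x) = x^5 + x^4 + 2x^2 + 1.
Roots in ℤ_3: f(0) = 1; f(1) = 2; f(2) = 0 → root.
Linear factors from roots: (x + 1).
Complete factorization: f(x) = (x + 1)^2·(x^3 + 2x^2 + x + 1).
Factor degrees with multiplicity: 1 + 1 + 3 = 5.

1, 1, 3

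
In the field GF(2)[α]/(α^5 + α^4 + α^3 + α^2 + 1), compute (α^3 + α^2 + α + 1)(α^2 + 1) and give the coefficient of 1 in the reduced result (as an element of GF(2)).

Multiply in GF(2)[α]: (α^3 + α^2 + α + 1)·(α^2 + 1) = α^5 + α^4 + α + 1.
Reduce using α^5 ≡ α^4 + α^3 + α^2 + 1 (mod α^5 + α^4 + α^3 + α^2 + 1).
Reduced: α^3 + α^2 + α.

0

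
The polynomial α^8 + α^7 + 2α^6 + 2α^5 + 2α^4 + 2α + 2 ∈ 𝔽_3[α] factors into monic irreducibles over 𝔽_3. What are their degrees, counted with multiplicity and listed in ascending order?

1, 2, 2, 3

Write g(α) = α^8 + α^7 + 2α^6 + 2α^5 + 2α^4 + 2α + 2.
Roots in 𝔽_3: g(0) = 2; g(1) = 0 → root; g(2) = 2.
Linear factors from roots: (α + 2).
Complete factorization: g(α) = (α + 2)·(α^2 + 1)·(α^2 + α + 2)·(α^3 + α^2 + 2).
Factor degrees with multiplicity: 1 + 2 + 2 + 3 = 8.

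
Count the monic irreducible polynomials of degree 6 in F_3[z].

116

x^(3^6) − x is the product of all monic irreducibles of degree dividing 6; Möbius inversion gives N = (1/6) Σ μ(6/d)·3^d.
Divisors of 6: 1, 2, 3, 6; μ(6/d) for each: 1, -1, -1, 1.
Σ = 3^1 − 3^2 − 3^3 + 3^6 = 696.
N = 696/6 = 116.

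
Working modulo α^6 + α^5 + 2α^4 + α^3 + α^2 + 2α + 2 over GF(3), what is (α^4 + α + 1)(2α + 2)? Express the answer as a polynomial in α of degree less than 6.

Multiply in GF(3)[α]: (α^4 + α + 1)·(2α + 2) = 2α^5 + 2α^4 + 2α^2 + α + 2.
Reduced: 2α^5 + 2α^4 + 2α^2 + α + 2.

2α^5 + 2α^4 + 2α^2 + α + 2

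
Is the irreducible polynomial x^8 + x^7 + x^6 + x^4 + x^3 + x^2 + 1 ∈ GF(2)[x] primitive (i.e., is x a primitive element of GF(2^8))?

No

Write f(x) = x^8 + x^7 + x^6 + x^4 + x^3 + x^2 + 1.
|GF(2^8)^×| = 2^8 − 1 = 255. Prime factorization: 255 = 3·5·17.
f is primitive ⇔ x has order 255 in GF(2)[x]/(f), i.e. x^(255/q) ≠ 1 for each prime q | 255.
x^(85) mod f = 1
x^(51) mod f = x^6 + x^3.
x^(15) mod f = x^7 + x^6 + x^4 + x^3 + x^2 + x.
Since x^(85) = 1, the order of x divides 85 < 255; not primitive.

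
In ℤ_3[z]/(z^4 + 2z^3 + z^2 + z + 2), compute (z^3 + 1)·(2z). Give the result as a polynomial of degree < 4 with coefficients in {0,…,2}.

Multiply in ℤ_3[z]: (z^3 + 1)·(2z) = 2z^4 + 2z.
Reduce using z^4 ≡ z^3 + 2z^2 + 2z + 1 (mod z^4 + 2z^3 + z^2 + z + 2).
Reduced: 2z^3 + z^2 + 2.

2z^3 + z^2 + 2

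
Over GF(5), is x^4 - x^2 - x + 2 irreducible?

Yes

Write g(x) = x^4 - x^2 - x + 2.
Check for roots in GF(5): g(0) = 2; g(1) = 1; g(2) = 2; g(3) = 1; g(4) = 3.
No roots, so no linear factors.
Degree-2 irreducible divisors: test the 10 monic irreducibles of degree 2 over GF(5).
None of them divide g (all give nonzero remainder).
No irreducible factor of degree ≤ 2 exists, so g is irreducible over GF(5).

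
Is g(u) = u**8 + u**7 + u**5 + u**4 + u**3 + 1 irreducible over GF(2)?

No

Check for roots in GF(2): g(0) = 1; g(1) = 0 → root.
g(1) = 0, so (u − 1) divides g(u); g is reducible.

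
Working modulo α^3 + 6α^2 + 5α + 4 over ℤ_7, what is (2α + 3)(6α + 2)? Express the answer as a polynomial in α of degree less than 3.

Multiply in ℤ_7[α]: (2α + 3)·(6α + 2) = 5α^2 + α + 6.
Reduced: 5α^2 + α + 6.

5α^2 + α + 6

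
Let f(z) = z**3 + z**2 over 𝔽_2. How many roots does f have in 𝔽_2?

Evaluate at each of the 2 elements of 𝔽_2:
f(0) = 0 → root; f(1) = 0 → root.
Roots: {0, 1}.

2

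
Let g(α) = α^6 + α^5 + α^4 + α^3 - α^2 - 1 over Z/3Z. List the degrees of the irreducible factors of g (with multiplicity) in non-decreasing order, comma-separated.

2, 4

Roots in Z/3Z: g(0) = 2; g(1) = 2; g(2) = 1.
Complete factorization: g(α) = (α^2 + 1)·(α^4 + α^3 - 1).
Factor degrees with multiplicity: 2 + 4 = 6.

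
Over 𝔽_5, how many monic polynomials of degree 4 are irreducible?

150

x^(5^4) − x is the product of all monic irreducibles of degree dividing 4; Möbius inversion gives N = (1/4) Σ μ(4/d)·5^d.
Divisors of 4: 1, 2, 4; μ(4/d) for each: 0, -1, 1.
Σ = − 5^2 + 5^4 = 600.
N = 600/4 = 150.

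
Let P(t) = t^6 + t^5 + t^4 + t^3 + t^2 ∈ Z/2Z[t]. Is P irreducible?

Check for roots in Z/2Z: P(0) = 0 → root; P(1) = 1.
P(0) = 0, so (t) divides P(t); P is reducible.

No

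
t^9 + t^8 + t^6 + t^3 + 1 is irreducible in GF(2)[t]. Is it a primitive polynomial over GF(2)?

Write f(t) = t^9 + t^8 + t^6 + t^3 + 1.
|GF(2^9)^×| = 2^9 − 1 = 511. Prime factorization: 511 = 7·73.
f is primitive ⇔ t has order 511 in GF(2)[t]/(f), i.e. t^(511/q) ≠ 1 for each prime q | 511.
t^(73) mod f = 1
t^(7) mod f = t^7.
Since t^(73) = 1, the order of t divides 73 < 511; not primitive.

No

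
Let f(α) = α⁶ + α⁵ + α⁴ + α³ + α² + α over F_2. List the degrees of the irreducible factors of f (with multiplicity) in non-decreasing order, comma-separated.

1, 1, 2, 2

Roots in F_2: f(0) = 0 → root; f(1) = 0 → root.
Linear factors from roots: (α), (α + 1).
Complete factorization: f(α) = (α)·(α + 1)·(α² + α + 1)^2.
Factor degrees with multiplicity: 1 + 1 + 2 + 2 = 6.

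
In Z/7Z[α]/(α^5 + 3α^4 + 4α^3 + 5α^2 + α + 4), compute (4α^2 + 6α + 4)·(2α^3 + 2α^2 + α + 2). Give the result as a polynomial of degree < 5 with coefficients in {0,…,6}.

3α^4 + 6α^3 + 3α^2 + α + 4

Multiply in Z/7Z[α]: (4α^2 + 6α + 4)·(2α^3 + 2α^2 + α + 2) = α^5 + 6α^4 + 3α^3 + α^2 + 2α + 1.
Reduce using α^5 ≡ 4α^4 + 3α^3 + 2α^2 + 6α + 3 (mod α^5 + 3α^4 + 4α^3 + 5α^2 + α + 4).
Reduced: 3α^4 + 6α^3 + 3α^2 + α + 4.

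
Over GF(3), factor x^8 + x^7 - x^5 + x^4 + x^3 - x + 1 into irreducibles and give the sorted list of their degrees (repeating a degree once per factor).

1, 1, 3, 3

Write g(x) = x^8 + x^7 - x^5 + x^4 + x^3 - x + 1.
Roots in GF(3): g(0) = 1; g(1) = 0 → root; g(2) = 0 → root.
Linear factors from roots: (x - 1), (x + 1).
Complete factorization: g(x) = (x + 1)·(x - 1)·(x^3 - x^2 + x + 1)·(x^3 - x^2 - x - 1).
Factor degrees with multiplicity: 1 + 1 + 3 + 3 = 8.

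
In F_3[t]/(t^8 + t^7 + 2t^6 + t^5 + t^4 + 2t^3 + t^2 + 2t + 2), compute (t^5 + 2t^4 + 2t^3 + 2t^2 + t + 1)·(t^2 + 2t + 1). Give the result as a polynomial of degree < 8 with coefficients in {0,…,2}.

t^7 + t^6 + t^5 + 2t^4 + t^3 + 2t^2 + 1

Multiply in F_3[t]: (t^5 + 2t^4 + 2t^3 + 2t^2 + t + 1)·(t^2 + 2t + 1) = t^7 + t^6 + t^5 + 2t^4 + t^3 + 2t^2 + 1.
Reduced: t^7 + t^6 + t^5 + 2t^4 + t^3 + 2t^2 + 1.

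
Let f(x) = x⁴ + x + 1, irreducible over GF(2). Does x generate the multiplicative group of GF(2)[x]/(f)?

Yes

|GF(2^4)^×| = 2^4 − 1 = 15. Prime factorization: 15 = 3·5.
f is primitive ⇔ x has order 15 in GF(2)[x]/(f), i.e. x^(15/q) ≠ 1 for each prime q | 15.
x^(5) mod f = x² + x.
x^(3) mod f = x³.
None equal 1, so x has full order 15; f is primitive.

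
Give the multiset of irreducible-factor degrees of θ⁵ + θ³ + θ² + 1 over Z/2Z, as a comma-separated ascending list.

1, 1, 1, 2

Write g(θ) = θ⁵ + θ³ + θ² + 1.
Roots in Z/2Z: g(0) = 1; g(1) = 0 → root.
Linear factors from roots: (θ + 1).
Complete factorization: g(θ) = (θ + 1)^3·(θ² + θ + 1).
Factor degrees with multiplicity: 1 + 1 + 1 + 2 = 5.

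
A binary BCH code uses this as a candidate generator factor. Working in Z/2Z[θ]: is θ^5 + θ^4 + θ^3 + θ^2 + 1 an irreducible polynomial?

Write f(θ) = θ^5 + θ^4 + θ^3 + θ^2 + 1.
Check for roots in Z/2Z: f(0) = 1; f(1) = 1.
No roots, so no linear factors.
Monic irreducibles of degree 2 over GF(2): θ^2 + θ + 1.
None of them divide f (all give nonzero remainder).
No irreducible factor of degree ≤ 2 exists, so f is irreducible over GF(2).

Yes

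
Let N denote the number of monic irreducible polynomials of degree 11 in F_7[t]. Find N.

x^(7^11) − x is the product of all monic irreducibles of degree dividing 11; Möbius inversion gives N = (1/11) Σ μ(11/d)·7^d.
Divisors of 11: 1, 11; μ(11/d) for each: -1, 1.
Σ = − 7^1 + 7^11 = 1977326736.
N = 1977326736/11 = 179756976.

179756976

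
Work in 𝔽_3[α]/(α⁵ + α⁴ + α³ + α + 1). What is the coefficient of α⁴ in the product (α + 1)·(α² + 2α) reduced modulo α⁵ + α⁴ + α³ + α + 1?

Multiply in 𝔽_3[α]: (α + 1)·(α² + 2α) = α³ + 2α.
Reduced: α³ + 2α.

0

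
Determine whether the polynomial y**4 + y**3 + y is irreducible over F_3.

Write h(y) = y**4 + y**3 + y.
Check for roots in F_3: h(0) = 0 → root; h(1) = 0 → root; h(2) = 2.
h(0) = 0, so (y) divides h(y); h is reducible.

No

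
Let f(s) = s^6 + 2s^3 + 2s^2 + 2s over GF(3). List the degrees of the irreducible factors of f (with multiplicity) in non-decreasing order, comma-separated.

1, 2, 3

Roots in GF(3): f(0) = 0 → root; f(1) = 1; f(2) = 2.
Linear factors from roots: (s).
Complete factorization: f(s) = (s)·(s^2 + 1)·(s^3 + 2s + 2).
Factor degrees with multiplicity: 1 + 2 + 3 = 6.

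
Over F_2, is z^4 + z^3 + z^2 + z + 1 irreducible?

Write m(z) = z^4 + z^3 + z^2 + z + 1.
Check for roots in F_2: m(0) = 1; m(1) = 1.
No roots, so no linear factors.
Monic irreducibles of degree 2 over GF(2): z^2 + z + 1.
None of them divide m (all give nonzero remainder).
No irreducible factor of degree ≤ 2 exists, so m is irreducible over GF(2).

Yes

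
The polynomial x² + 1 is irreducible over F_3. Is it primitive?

Write f(x) = x² + 1.
|GF(3^2)^×| = 3^2 − 1 = 8. Prime factorization: 8 = 2^3.
f is primitive ⇔ x has order 8 in GF(3)[x]/(f), i.e. x^(8/q) ≠ 1 for each prime q | 8.
x^(4) mod f = 1
Since x^(4) = 1, the order of x divides 4 < 8; not primitive.

No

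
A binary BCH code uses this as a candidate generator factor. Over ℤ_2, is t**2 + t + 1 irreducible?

Yes

Write P(t) = t**2 + t + 1.
Check for roots in ℤ_2: P(0) = 1; P(1) = 1.
No roots. A degree-2 polynomial over a field with no linear factor is irreducible.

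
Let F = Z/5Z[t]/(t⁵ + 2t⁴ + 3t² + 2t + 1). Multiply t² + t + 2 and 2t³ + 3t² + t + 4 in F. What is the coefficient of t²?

Multiply in Z/5Z[t]: (t² + t + 2)·(2t³ + 3t² + t + 4) = 2t⁵ + 3t³ + t² + t + 3.
Reduce using t⁵ ≡ 3t⁴ + 2t² + 3t + 4 (mod t⁵ + 2t⁴ + 3t² + 2t + 1).
Reduced: t⁴ + 3t³ + 2t + 1.

0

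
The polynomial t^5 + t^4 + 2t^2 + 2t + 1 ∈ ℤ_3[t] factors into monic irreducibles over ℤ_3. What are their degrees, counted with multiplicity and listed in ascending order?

2, 3

Write f(t) = t^5 + t^4 + 2t^2 + 2t + 1.
Roots in ℤ_3: f(0) = 1; f(1) = 1; f(2) = 1.
Complete factorization: f(t) = (t^2 + 1)·(t^3 + t^2 + 2t + 1).
Factor degrees with multiplicity: 2 + 3 = 5.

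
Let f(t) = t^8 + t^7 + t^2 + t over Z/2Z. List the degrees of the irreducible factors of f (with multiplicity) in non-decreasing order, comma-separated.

Roots in Z/2Z: f(0) = 0 → root; f(1) = 0 → root.
Linear factors from roots: (t), (t + 1).
Complete factorization: f(t) = (t)·(t + 1)^3·(t^2 + t + 1)^2.
Factor degrees with multiplicity: 1 + 1 + 1 + 1 + 2 + 2 = 8.

1, 1, 1, 1, 2, 2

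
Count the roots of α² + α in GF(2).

2

Write P(α) = α² + α.
Evaluate at each of the 2 elements of GF(2):
P(0) = 0 → root; P(1) = 0 → root.
Roots: {0, 1}.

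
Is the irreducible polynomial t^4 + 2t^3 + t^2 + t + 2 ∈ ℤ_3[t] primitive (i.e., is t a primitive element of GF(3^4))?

Write f(t) = t^4 + 2t^3 + t^2 + t + 2.
|GF(3^4)^×| = 3^4 − 1 = 80. Prime factorization: 80 = 2^4·5.
f is primitive ⇔ t has order 80 in GF(3)[t]/(f), i.e. t^(80/q) ≠ 1 for each prime q | 80.
t^(40) mod f = 2.
t^(16) mod f = t^3 + 1.
None equal 1, so t has full order 80; f is primitive.

Yes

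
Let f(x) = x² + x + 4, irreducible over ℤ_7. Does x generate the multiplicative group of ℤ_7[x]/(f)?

|GF(7^2)^×| = 7^2 − 1 = 48. Prime factorization: 48 = 2^4·3.
f is primitive ⇔ x has order 48 in GF(7)[x]/(f), i.e. x^(48/q) ≠ 1 for each prime q | 48.
x^(24) mod f = 1
x^(16) mod f = 2.
Since x^(24) = 1, the order of x divides 24 < 48; not primitive.

No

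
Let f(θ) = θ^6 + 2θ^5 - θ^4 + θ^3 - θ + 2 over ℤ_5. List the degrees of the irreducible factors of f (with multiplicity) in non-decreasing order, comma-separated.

Roots in ℤ_5: f(0) = 2; f(1) = 4; f(2) = 0 → root; f(3) = 0 → root; f(4) = 0 → root.
Linear factors from roots: (θ - 2), (θ + 2), (θ + 1).
Complete factorization: f(θ) = (θ + 2)·(θ - 2)·(θ + 1)^2·(θ^2 + 2).
Factor degrees with multiplicity: 1 + 1 + 1 + 1 + 2 = 6.

1, 1, 1, 1, 2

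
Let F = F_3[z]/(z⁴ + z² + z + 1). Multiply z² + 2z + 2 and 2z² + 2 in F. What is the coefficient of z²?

Multiply in F_3[z]: (z² + 2z + 2)·(2z² + 2) = 2z⁴ + z³ + z + 1.
Reduce using z⁴ ≡ 2z² + 2z + 2 (mod z⁴ + z² + z + 1).
Reduced: z³ + z² + 2z + 2.

1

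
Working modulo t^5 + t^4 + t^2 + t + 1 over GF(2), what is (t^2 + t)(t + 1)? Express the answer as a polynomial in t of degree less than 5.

Multiply in GF(2)[t]: (t^2 + t)·(t + 1) = t^3 + t.
Reduced: t^3 + t.

t^3 + t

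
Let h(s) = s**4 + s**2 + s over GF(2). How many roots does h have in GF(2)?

Evaluate at each of the 2 elements of GF(2):
h(0) = 0 → root; h(1) = 1.
Roots: {0}.

1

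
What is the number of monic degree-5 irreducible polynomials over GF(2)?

x^(2^5) − x is the product of all monic irreducibles of degree dividing 5; Möbius inversion gives N = (1/5) Σ μ(5/d)·2^d.
Divisors of 5: 1, 5; μ(5/d) for each: -1, 1.
Σ = − 2^1 + 2^5 = 30.
N = 30/5 = 6.

6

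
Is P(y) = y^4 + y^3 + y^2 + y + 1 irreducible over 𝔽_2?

Yes

Check for roots in 𝔽_2: P(0) = 1; P(1) = 1.
No roots, so no linear factors.
Monic irreducibles of degree 2 over GF(2): y^2 + y + 1.
None of them divide P (all give nonzero remainder).
No irreducible factor of degree ≤ 2 exists, so P is irreducible over GF(2).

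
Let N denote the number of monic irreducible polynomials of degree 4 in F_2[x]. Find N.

Gauss's count: N_{2}(4) = (1/4) Σ_{d|4} μ(4/d)·2^d.
Divisors of 4: 1, 2, 4; μ(4/d) for each: 0, -1, 1.
Σ = − 2^2 + 2^4 = 12.
N = 12/4 = 3.

3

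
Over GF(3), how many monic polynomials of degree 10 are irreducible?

5880

x^(3^10) − x is the product of all monic irreducibles of degree dividing 10; Möbius inversion gives N = (1/10) Σ μ(10/d)·3^d.
Divisors of 10: 1, 2, 5, 10; μ(10/d) for each: 1, -1, -1, 1.
Σ = 3^1 − 3^2 − 3^5 + 3^10 = 58800.
N = 58800/10 = 5880.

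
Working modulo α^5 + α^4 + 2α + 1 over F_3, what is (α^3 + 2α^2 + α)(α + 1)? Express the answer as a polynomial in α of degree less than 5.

Multiply in F_3[α]: (α^3 + 2α^2 + α)·(α + 1) = α^4 + α.
Reduced: α^4 + α.

α^4 + α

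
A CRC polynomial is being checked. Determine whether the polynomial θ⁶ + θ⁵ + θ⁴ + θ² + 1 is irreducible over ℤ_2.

Yes

Write m(θ) = θ⁶ + θ⁵ + θ⁴ + θ² + 1.
Check for roots in ℤ_2: m(0) = 1; m(1) = 1.
No roots, so no linear factors.
Monic irreducibles of degree 2 over GF(2): θ² + θ + 1.
None of them divide m (all give nonzero remainder).
Monic irreducibles of degree 3 over GF(2): θ³ + θ + 1, θ³ + θ² + 1.
None of them divide m (all give nonzero remainder).
No irreducible factor of degree ≤ 3 exists, so m is irreducible over GF(2).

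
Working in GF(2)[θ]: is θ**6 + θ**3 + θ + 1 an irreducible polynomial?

Write g(θ) = θ**6 + θ**3 + θ + 1.
Check for roots in GF(2): g(0) = 1; g(1) = 0 → root.
g(1) = 0, so (θ − 1) divides g(θ); g is reducible.

No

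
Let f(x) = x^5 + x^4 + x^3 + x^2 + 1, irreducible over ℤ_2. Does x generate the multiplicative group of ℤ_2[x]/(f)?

Yes

|GF(2^5)^×| = 2^5 − 1 = 31. Prime factorization: 31 = 31.
f is primitive ⇔ x has order 31 in GF(2)[x]/(f), i.e. x^(31/q) ≠ 1 for each prime q | 31.
x^(1) mod f = x.
None equal 1, so x has full order 31; f is primitive.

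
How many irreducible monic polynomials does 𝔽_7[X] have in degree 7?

x^(7^7) − x is the product of all monic irreducibles of degree dividing 7; Möbius inversion gives N = (1/7) Σ μ(7/d)·7^d.
Divisors of 7: 1, 7; μ(7/d) for each: -1, 1.
Σ = − 7^1 + 7^7 = 823536.
N = 823536/7 = 117648.

117648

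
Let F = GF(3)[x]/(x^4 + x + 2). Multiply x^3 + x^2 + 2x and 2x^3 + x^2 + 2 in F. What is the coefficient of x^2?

1

Multiply in GF(3)[x]: (x^3 + x^2 + 2x)·(2x^3 + x^2 + 2) = 2x^6 + 2x^4 + x^3 + 2x^2 + x.
Reduce using x^4 ≡ 2x + 1 (mod x^4 + x + 2).
Reduced: 2x^3 + x^2 + 2x + 2.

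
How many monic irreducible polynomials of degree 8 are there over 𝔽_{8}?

2096640

By the necklace-counting formula, N_8(8) = (1/8) Σ_{d|8} μ(8/d)·8^d.
Divisors of 8: 1, 2, 4, 8; μ(8/d) for each: 0, 0, -1, 1.
Σ = − 8^4 + 8^8 = 16773120.
N = 16773120/8 = 2096640.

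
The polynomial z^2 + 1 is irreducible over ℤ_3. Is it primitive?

Write f(z) = z^2 + 1.
|GF(3^2)^×| = 3^2 − 1 = 8. Prime factorization: 8 = 2^3.
f is primitive ⇔ z has order 8 in GF(3)[z]/(f), i.e. z^(8/q) ≠ 1 for each prime q | 8.
z^(4) mod f = 1
Since z^(4) = 1, the order of z divides 4 < 8; not primitive.

No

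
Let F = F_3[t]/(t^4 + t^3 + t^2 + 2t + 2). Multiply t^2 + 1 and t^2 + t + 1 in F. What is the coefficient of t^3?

Multiply in F_3[t]: (t^2 + 1)·(t^2 + t + 1) = t^4 + t^3 + 2t^2 + t + 1.
Reduce using t^4 ≡ 2t^3 + 2t^2 + t + 1 (mod t^4 + t^3 + t^2 + 2t + 2).
Reduced: t^2 + 2t + 2.

0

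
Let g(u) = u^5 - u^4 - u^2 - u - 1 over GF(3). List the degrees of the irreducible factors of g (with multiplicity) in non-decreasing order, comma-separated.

Roots in GF(3): g(0) = 2; g(1) = 0 → root; g(2) = 0 → root.
Linear factors from roots: (u - 1), (u + 1).
Complete factorization: g(u) = (u + 1)·(u - 1)·(u^3 - u^2 + u + 1).
Factor degrees with multiplicity: 1 + 1 + 3 = 5.

1, 1, 3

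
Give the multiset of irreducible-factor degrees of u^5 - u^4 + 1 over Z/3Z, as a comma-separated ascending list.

Write f(u) = u^5 - u^4 + 1.
Roots in Z/3Z: f(0) = 1; f(1) = 1; f(2) = 2.
Complete factorization: f(u) = (u^5 - u^4 + 1).
Factor degrees with multiplicity: 5 = 5.

5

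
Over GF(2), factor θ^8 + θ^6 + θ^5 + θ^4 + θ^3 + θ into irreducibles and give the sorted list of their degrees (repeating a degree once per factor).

Write h(θ) = θ^8 + θ^6 + θ^5 + θ^4 + θ^3 + θ.
Roots in GF(2): h(0) = 0 → root; h(1) = 0 → root.
Linear factors from roots: (θ), (θ + 1).
Complete factorization: h(θ) = (θ)·(θ + 1)·(θ^2 + θ + 1)^3.
Factor degrees with multiplicity: 1 + 1 + 2 + 2 + 2 = 8.

1, 1, 2, 2, 2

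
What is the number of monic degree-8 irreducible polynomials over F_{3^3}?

Gauss's count: N_{27}(8) = (1/8) Σ_{d|8} μ(8/d)·27^d.
Divisors of 8: 1, 2, 4, 8; μ(8/d) for each: 0, 0, -1, 1.
Σ = − 27^4 + 27^8 = 282429005040.
N = 282429005040/8 = 35303625630.

35303625630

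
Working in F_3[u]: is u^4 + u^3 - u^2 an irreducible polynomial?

No

Write f(u) = u^4 + u^3 - u^2.
Check for roots in F_3: f(0) = 0 → root; f(1) = 1; f(2) = 2.
f(0) = 0, so (u) divides f(u); f is reducible.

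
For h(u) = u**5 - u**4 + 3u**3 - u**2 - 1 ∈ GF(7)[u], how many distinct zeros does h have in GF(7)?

3

Evaluate at each of the 7 elements of GF(7):
h(0) = 6; h(1) = 1; h(2) = 0 → root; h(3) = 2; h(4) = 5; h(5) = 0 → root; h(6) = 0 → root.
Roots: {2, 5, 6}.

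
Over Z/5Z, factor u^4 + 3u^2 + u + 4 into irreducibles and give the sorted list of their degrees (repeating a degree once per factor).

Write h(u) = u^4 + 3u^2 + u + 4.
Roots in Z/5Z: h(0) = 4; h(1) = 4; h(2) = 4; h(3) = 0 → root; h(4) = 2.
Linear factors from roots: (u + 2).
Complete factorization: h(u) = (u + 2)·(u^3 + 3u^2 + 2u + 2).
Factor degrees with multiplicity: 1 + 3 = 4.

1, 3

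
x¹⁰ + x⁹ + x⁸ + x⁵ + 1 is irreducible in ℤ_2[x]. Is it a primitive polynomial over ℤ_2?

Yes

Write f(x) = x¹⁰ + x⁹ + x⁸ + x⁵ + 1.
|GF(2^10)^×| = 2^10 − 1 = 1023. Prime factorization: 1023 = 3·11·31.
f is primitive ⇔ x has order 1023 in GF(2)[x]/(f), i.e. x^(1023/q) ≠ 1 for each prime q | 1023.
x^(341) mod f = x⁹ + x⁸ + x⁷ + x⁵ + x³.
x^(93) mod f = x⁹ + x⁸ + x⁴ + x³ + x² + x + 1.
x^(33) mod f = x⁹ + x⁸ + x⁶ + x⁵ + x⁴ + x³ + x² + 1.
None equal 1, so x has full order 1023; f is primitive.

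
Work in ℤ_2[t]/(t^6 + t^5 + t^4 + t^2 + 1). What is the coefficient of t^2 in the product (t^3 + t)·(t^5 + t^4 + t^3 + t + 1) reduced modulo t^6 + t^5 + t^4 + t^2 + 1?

Multiply in ℤ_2[t]: (t^3 + t)·(t^5 + t^4 + t^3 + t + 1) = t^8 + t^7 + t^5 + t^3 + t^2 + t.
Reduce using t^6 ≡ t^5 + t^4 + t^2 + 1 (mod t^6 + t^5 + t^4 + t^2 + 1).
Reduced: t^3 + t^2 + t + 1.

1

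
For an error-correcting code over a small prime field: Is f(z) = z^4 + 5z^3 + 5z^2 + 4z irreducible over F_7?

Check for roots in F_7: f(0) = 0 → root; f(1) = 1; f(2) = 0 → root; f(3) = 0 → root; f(4) = 0 → root; f(5) = 2; f(6) = 4.
f(0) = 0, so (z) divides f(z); f is reducible.

No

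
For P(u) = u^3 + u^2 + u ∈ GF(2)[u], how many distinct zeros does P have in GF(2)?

Evaluate at each of the 2 elements of GF(2):
P(0) = 0 → root; P(1) = 1.
Roots: {0}.

1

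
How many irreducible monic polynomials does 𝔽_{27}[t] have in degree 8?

Gauss's count: N_{27}(8) = (1/8) Σ_{d|8} μ(8/d)·27^d.
Divisors of 8: 1, 2, 4, 8; μ(8/d) for each: 0, 0, -1, 1.
Σ = − 27^4 + 27^8 = 282429005040.
N = 282429005040/8 = 35303625630.

35303625630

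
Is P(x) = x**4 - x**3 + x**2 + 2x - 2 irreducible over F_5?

Yes

Check for roots in F_5: P(0) = 3; P(1) = 1; P(2) = 4; P(3) = 2; P(4) = 4.
No roots, so no linear factors.
Degree-2 irreducible divisors: test the 10 monic irreducibles of degree 2 over GF(5).
None of them divide P (all give nonzero remainder).
No irreducible factor of degree ≤ 2 exists, so P is irreducible over GF(5).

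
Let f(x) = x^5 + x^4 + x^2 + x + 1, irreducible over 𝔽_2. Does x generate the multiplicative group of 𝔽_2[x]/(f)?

|GF(2^5)^×| = 2^5 − 1 = 31. Prime factorization: 31 = 31.
f is primitive ⇔ x has order 31 in GF(2)[x]/(f), i.e. x^(31/q) ≠ 1 for each prime q | 31.
x^(1) mod f = x.
None equal 1, so x has full order 31; f is primitive.

Yes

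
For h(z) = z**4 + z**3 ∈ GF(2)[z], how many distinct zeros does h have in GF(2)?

Evaluate at each of the 2 elements of GF(2):
h(0) = 0 → root; h(1) = 0 → root.
Roots: {0, 1}.

2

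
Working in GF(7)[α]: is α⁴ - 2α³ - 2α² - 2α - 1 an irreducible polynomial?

Yes

Write h(α) = α⁴ - 2α³ - 2α² - 2α - 1.
Check for roots in GF(7): h(0) = 6; h(1) = 1; h(2) = 1; h(3) = 2; h(4) = 3; h(5) = 6; h(6) = 2.
No roots, so no linear factors.
Degree-2 irreducible divisors: test the 21 monic irreducibles of degree 2 over GF(7).
None of them divide h (all give nonzero remainder).
No irreducible factor of degree ≤ 2 exists, so h is irreducible over GF(7).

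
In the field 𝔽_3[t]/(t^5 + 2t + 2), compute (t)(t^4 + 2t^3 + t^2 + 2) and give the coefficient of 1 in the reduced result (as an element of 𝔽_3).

1

Multiply in 𝔽_3[t]: (t)·(t^4 + 2t^3 + t^2 + 2) = t^5 + 2t^4 + t^3 + 2t.
Reduce using t^5 ≡ t + 1 (mod t^5 + 2t + 2).
Reduced: 2t^4 + t^3 + 1.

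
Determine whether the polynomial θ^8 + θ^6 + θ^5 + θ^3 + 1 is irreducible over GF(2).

Write h(θ) = θ^8 + θ^6 + θ^5 + θ^3 + 1.
Check for roots in GF(2): h(0) = 1; h(1) = 1.
No roots, so no linear factors.
Monic irreducibles of degree 2 over GF(2): θ^2 + θ + 1.
None of them divide h (all give nonzero remainder).
Monic irreducibles of degree 3 over GF(2): θ^3 + θ + 1, θ^3 + θ^2 + 1.
None of them divide h (all give nonzero remainder).
Monic irreducibles of degree 4 over GF(2): θ^4 + θ + 1, θ^4 + θ^3 + 1, θ^4 + θ^3 + θ^2 + θ + 1.
None of them divide h (all give nonzero remainder).
No irreducible factor of degree ≤ 4 exists, so h is irreducible over GF(2).

Yes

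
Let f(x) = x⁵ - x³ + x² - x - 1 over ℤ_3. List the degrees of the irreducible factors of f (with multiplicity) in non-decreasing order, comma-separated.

Roots in ℤ_3: f(0) = 2; f(1) = 2; f(2) = 1.
Complete factorization: f(x) = (x⁵ - x³ + x² - x - 1).
Factor degrees with multiplicity: 5 = 5.

5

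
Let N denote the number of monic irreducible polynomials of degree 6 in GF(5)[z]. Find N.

x^(5^6) − x is the product of all monic irreducibles of degree dividing 6; Möbius inversion gives N = (1/6) Σ μ(6/d)·5^d.
Divisors of 6: 1, 2, 3, 6; μ(6/d) for each: 1, -1, -1, 1.
Σ = 5^1 − 5^2 − 5^3 + 5^6 = 15480.
N = 15480/6 = 2580.

2580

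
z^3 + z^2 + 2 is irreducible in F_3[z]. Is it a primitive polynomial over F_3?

No

Write f(z) = z^3 + z^2 + 2.
|GF(3^3)^×| = 3^3 − 1 = 26. Prime factorization: 26 = 2·13.
f is primitive ⇔ z has order 26 in GF(3)[z]/(f), i.e. z^(26/q) ≠ 1 for each prime q | 26.
z^(13) mod f = 1
z^(2) mod f = z^2.
Since z^(13) = 1, the order of z divides 13 < 26; not primitive.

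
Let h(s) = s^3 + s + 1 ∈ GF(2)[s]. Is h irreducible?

Yes

Check for roots in GF(2): h(0) = 1; h(1) = 1.
No roots. A degree-3 polynomial over a field with no linear factor is irreducible.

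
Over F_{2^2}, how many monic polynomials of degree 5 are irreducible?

204

Gauss's count: N_{4}(5) = (1/5) Σ_{d|5} μ(5/d)·4^d.
Divisors of 5: 1, 5; μ(5/d) for each: -1, 1.
Σ = − 4^1 + 4^5 = 1020.
N = 1020/5 = 204.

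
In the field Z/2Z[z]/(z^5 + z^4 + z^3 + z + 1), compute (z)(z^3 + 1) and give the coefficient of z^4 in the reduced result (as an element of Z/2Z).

1

Multiply in Z/2Z[z]: (z)·(z^3 + 1) = z^4 + z.
Reduced: z^4 + z.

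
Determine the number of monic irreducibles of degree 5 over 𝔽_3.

48

By the necklace-counting formula, N_3(5) = (1/5) Σ_{d|5} μ(5/d)·3^d.
Divisors of 5: 1, 5; μ(5/d) for each: -1, 1.
Σ = − 3^1 + 3^5 = 240.
N = 240/5 = 48.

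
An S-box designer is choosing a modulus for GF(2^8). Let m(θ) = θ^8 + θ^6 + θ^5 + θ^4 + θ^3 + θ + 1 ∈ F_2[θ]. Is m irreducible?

Check for roots in F_2: m(0) = 1; m(1) = 1.
No roots, so no linear factors.
Monic irreducibles of degree 2 over GF(2): θ^2 + θ + 1.
None of them divide m (all give nonzero remainder).
Monic irreducibles of degree 3 over GF(2): θ^3 + θ + 1, θ^3 + θ^2 + 1.
None of them divide m (all give nonzero remainder).
Monic irreducibles of degree 4 over GF(2): θ^4 + θ + 1, θ^4 + θ^3 + 1, θ^4 + θ^3 + θ^2 + θ + 1.
None of them divide m (all give nonzero remainder).
No irreducible factor of degree ≤ 4 exists, so m is irreducible over GF(2).

Yes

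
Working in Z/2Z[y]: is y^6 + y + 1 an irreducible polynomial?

Yes

Write P(y) = y^6 + y + 1.
Check for roots in Z/2Z: P(0) = 1; P(1) = 1.
No roots, so no linear factors.
Monic irreducibles of degree 2 over GF(2): y^2 + y + 1.
None of them divide P (all give nonzero remainder).
Monic irreducibles of degree 3 over GF(2): y^3 + y + 1, y^3 + y^2 + 1.
None of them divide P (all give nonzero remainder).
No irreducible factor of degree ≤ 3 exists, so P is irreducible over GF(2).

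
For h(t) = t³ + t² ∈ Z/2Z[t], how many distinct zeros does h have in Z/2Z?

Evaluate at each of the 2 elements of Z/2Z:
h(0) = 0 → root; h(1) = 0 → root.
Roots: {0, 1}.

2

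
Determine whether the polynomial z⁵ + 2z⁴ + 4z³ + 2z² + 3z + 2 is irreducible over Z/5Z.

Yes

Write P(z) = z⁵ + 2z⁴ + 4z³ + 2z² + 3z + 2.
Check for roots in Z/5Z: P(0) = 2; P(1) = 4; P(2) = 2; P(3) = 2; P(4) = 3.
No roots, so no linear factors.
Degree-2 irreducible divisors: test the 10 monic irreducibles of degree 2 over GF(5).
None of them divide P (all give nonzero remainder).
No irreducible factor of degree ≤ 2 exists, so P is irreducible over GF(5).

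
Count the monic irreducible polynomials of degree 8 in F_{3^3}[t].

Gauss's count: N_{27}(8) = (1/8) Σ_{d|8} μ(8/d)·27^d.
Divisors of 8: 1, 2, 4, 8; μ(8/d) for each: 0, 0, -1, 1.
Σ = − 27^4 + 27^8 = 282429005040.
N = 282429005040/8 = 35303625630.

35303625630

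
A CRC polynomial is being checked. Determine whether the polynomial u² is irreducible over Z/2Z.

Write h(u) = u².
Check for roots in Z/2Z: h(0) = 0 → root; h(1) = 1.
h(0) = 0, so (u) divides h(u); h is reducible.

No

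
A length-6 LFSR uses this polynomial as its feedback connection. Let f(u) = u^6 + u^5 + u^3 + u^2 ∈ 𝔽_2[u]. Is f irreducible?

Check for roots in 𝔽_2: f(0) = 0 → root; f(1) = 0 → root.
f(0) = 0, so (u) divides f(u); f is reducible.

No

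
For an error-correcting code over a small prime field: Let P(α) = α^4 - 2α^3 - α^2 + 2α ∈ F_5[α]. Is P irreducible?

No

Check for roots in F_5: P(0) = 0 → root; P(1) = 0 → root; P(2) = 0 → root; P(3) = 4; P(4) = 0 → root.
P(0) = 0, so (α) divides P(α); P is reducible.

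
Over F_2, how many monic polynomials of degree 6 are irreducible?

By the necklace-counting formula, N_2(6) = (1/6) Σ_{d|6} μ(6/d)·2^d.
Divisors of 6: 1, 2, 3, 6; μ(6/d) for each: 1, -1, -1, 1.
Σ = 2^1 − 2^2 − 2^3 + 2^6 = 54.
N = 54/6 = 9.

9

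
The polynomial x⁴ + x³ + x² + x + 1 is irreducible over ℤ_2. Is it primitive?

No

Write f(x) = x⁴ + x³ + x² + x + 1.
|GF(2^4)^×| = 2^4 − 1 = 15. Prime factorization: 15 = 3·5.
f is primitive ⇔ x has order 15 in GF(2)[x]/(f), i.e. x^(15/q) ≠ 1 for each prime q | 15.
x^(5) mod f = 1
x^(3) mod f = x³.
Since x^(5) = 1, the order of x divides 5 < 15; not primitive.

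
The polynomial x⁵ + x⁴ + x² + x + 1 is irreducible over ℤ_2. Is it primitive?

Write f(x) = x⁵ + x⁴ + x² + x + 1.
|GF(2^5)^×| = 2^5 − 1 = 31. Prime factorization: 31 = 31.
f is primitive ⇔ x has order 31 in GF(2)[x]/(f), i.e. x^(31/q) ≠ 1 for each prime q | 31.
x^(1) mod f = x.
None equal 1, so x has full order 31; f is primitive.

Yes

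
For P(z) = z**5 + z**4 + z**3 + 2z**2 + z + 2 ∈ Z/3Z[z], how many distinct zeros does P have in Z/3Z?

Evaluate at each of the 3 elements of Z/3Z:
P(0) = 2; P(1) = 2; P(2) = 2.
No element is a root.

0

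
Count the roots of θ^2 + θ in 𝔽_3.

Write f(θ) = θ^2 + θ.
Evaluate at each of the 3 elements of 𝔽_3:
f(0) = 0 → root; f(1) = 2; f(2) = 0 → root.
Roots: {0, 2}.

2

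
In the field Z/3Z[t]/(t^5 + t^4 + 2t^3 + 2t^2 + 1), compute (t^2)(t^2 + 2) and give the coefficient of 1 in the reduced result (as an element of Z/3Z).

0

Multiply in Z/3Z[t]: (t^2)·(t^2 + 2) = t^4 + 2t^2.
Reduced: t^4 + 2t^2.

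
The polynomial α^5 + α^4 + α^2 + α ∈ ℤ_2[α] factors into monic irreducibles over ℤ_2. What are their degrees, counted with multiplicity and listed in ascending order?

1, 1, 1, 2

Write g(α) = α^5 + α^4 + α^2 + α.
Roots in ℤ_2: g(0) = 0 → root; g(1) = 0 → root.
Linear factors from roots: (α), (α + 1).
Complete factorization: g(α) = (α)·(α + 1)^2·(α^2 + α + 1).
Factor degrees with multiplicity: 1 + 1 + 1 + 2 = 5.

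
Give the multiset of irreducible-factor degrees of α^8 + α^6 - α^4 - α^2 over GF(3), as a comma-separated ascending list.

1, 1, 1, 1, 2, 2

Write f(α) = α^8 + α^6 - α^4 - α^2.
Roots in GF(3): f(0) = 0 → root; f(1) = 0 → root; f(2) = 0 → root.
Linear factors from roots: (α), (α - 1), (α + 1).
Complete factorization: f(α) = (α + 1)·(α - 1)·(α)^2·(α^2 + 1)^2.
Factor degrees with multiplicity: 1 + 1 + 1 + 1 + 2 + 2 = 8.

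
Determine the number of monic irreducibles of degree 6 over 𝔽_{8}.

43596

By the necklace-counting formula, N_8(6) = (1/6) Σ_{d|6} μ(6/d)·8^d.
Divisors of 6: 1, 2, 3, 6; μ(6/d) for each: 1, -1, -1, 1.
Σ = 8^1 − 8^2 − 8^3 + 8^6 = 261576.
N = 261576/6 = 43596.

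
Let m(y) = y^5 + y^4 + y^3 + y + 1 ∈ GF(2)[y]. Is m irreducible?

Check for roots in GF(2): m(0) = 1; m(1) = 1.
No roots, so no linear factors.
Monic irreducibles of degree 2 over GF(2): y^2 + y + 1.
None of them divide m (all give nonzero remainder).
No irreducible factor of degree ≤ 2 exists, so m is irreducible over GF(2).

Yes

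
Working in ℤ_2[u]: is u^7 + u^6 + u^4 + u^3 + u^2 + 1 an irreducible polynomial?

No

Write h(u) = u^7 + u^6 + u^4 + u^3 + u^2 + 1.
Check for roots in ℤ_2: h(0) = 1; h(1) = 0 → root.
h(1) = 0, so (u − 1) divides h(u); h is reducible.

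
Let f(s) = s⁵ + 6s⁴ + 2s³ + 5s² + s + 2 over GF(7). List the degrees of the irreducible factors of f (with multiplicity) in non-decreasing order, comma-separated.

1, 1, 3

Linear factors from roots: (s + 5), (s + 4).
Complete factorization: f(s) = (s + 4)·(s + 5)·(s³ + 4s² + 2s + 5).
Factor degrees with multiplicity: 1 + 1 + 3 = 5.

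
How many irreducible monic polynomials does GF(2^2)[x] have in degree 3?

20

x^(4^3) − x is the product of all monic irreducibles of degree dividing 3; Möbius inversion gives N = (1/3) Σ μ(3/d)·4^d.
Divisors of 3: 1, 3; μ(3/d) for each: -1, 1.
Σ = − 4^1 + 4^3 = 60.
N = 60/3 = 20.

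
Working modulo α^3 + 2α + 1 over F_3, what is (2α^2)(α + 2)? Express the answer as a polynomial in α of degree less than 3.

Multiply in F_3[α]: (2α^2)·(α + 2) = 2α^3 + α^2.
Reduce using α^3 ≡ α + 2 (mod α^3 + 2α + 1).
Reduced: α^2 + 2α + 1.

α^2 + 2α + 1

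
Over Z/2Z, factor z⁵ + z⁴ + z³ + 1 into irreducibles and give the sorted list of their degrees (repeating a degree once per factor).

1, 1, 3

Write h(z) = z⁵ + z⁴ + z³ + 1.
Roots in Z/2Z: h(0) = 1; h(1) = 0 → root.
Linear factors from roots: (z + 1).
Complete factorization: h(z) = (z + 1)^2·(z³ + z² + 1).
Factor degrees with multiplicity: 1 + 1 + 3 = 5.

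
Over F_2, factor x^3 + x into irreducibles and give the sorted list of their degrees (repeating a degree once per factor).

Write h(x) = x^3 + x.
Roots in F_2: h(0) = 0 → root; h(1) = 0 → root.
Linear factors from roots: (x), (x + 1).
Complete factorization: h(x) = (x)·(x + 1)^2.
Factor degrees with multiplicity: 1 + 1 + 1 = 3.

1, 1, 1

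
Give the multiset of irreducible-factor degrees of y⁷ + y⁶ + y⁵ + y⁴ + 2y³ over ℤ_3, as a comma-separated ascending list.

1, 1, 1, 1, 3

Write f(y) = y⁷ + y⁶ + y⁵ + y⁴ + 2y³.
Roots in ℤ_3: f(0) = 0 → root; f(1) = 0 → root; f(2) = 1.
Linear factors from roots: (y), (y + 2).
Complete factorization: f(y) = (y + 2)·(y)^3·(y³ + 2y² + 1).
Factor degrees with multiplicity: 1 + 1 + 1 + 1 + 3 = 7.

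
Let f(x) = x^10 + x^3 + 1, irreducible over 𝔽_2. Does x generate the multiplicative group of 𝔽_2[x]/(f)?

|GF(2^10)^×| = 2^10 − 1 = 1023. Prime factorization: 1023 = 3·11·31.
f is primitive ⇔ x has order 1023 in GF(2)[x]/(f), i.e. x^(1023/q) ≠ 1 for each prime q | 1023.
x^(341) mod f = x^7 + x^6 + x^5 + x^3 + x^2 + 1.
x^(93) mod f = x^9 + x^7 + x^6 + x^3 + 1.
x^(33) mod f = x^9 + x^6 + x^5 + x^3 + x^2.
None equal 1, so x has full order 1023; f is primitive.

Yes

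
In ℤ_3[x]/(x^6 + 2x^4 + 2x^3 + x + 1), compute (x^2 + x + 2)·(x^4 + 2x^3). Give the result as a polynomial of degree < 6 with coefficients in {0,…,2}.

Multiply in ℤ_3[x]: (x^2 + x + 2)·(x^4 + 2x^3) = x^6 + x^4 + x^3.
Reduce using x^6 ≡ x^4 + x^3 + 2x + 2 (mod x^6 + 2x^4 + 2x^3 + x + 1).
Reduced: 2x^4 + 2x^3 + 2x + 2.

2x^4 + 2x^3 + 2x + 2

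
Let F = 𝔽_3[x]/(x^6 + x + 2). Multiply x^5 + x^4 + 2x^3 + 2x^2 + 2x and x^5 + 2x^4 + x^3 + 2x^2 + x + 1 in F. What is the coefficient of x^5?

2

Multiply in 𝔽_3[x]: (x^5 + x^4 + 2x^3 + 2x^2 + 2x)·(x^5 + 2x^4 + x^3 + 2x^2 + x + 1) = x^10 + 2x^8 + 2x^6 + 2x^3 + x^2 + 2x.
Reduce using x^6 ≡ 2x + 1 (mod x^6 + x + 2).
Reduced: 2x^5 + x^4 + 2.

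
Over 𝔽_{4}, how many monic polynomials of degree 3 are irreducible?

The number of monic irreducibles of degree 3 over GF(4) is (1/3)·Σ_{d∣3} μ(3/d) 4^d.
Divisors of 3: 1, 3; μ(3/d) for each: -1, 1.
Σ = − 4^1 + 4^3 = 60.
N = 60/3 = 20.

20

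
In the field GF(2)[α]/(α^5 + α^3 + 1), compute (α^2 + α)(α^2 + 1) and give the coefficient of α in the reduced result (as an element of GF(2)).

Multiply in GF(2)[α]: (α^2 + α)·(α^2 + 1) = α^4 + α^3 + α^2 + α.
Reduced: α^4 + α^3 + α^2 + α.

1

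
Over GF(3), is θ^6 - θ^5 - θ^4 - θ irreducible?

No

Write f(θ) = θ^6 - θ^5 - θ^4 - θ.
Check for roots in GF(3): f(0) = 0 → root; f(1) = 1; f(2) = 2.
f(0) = 0, so (θ) divides f(θ); f is reducible.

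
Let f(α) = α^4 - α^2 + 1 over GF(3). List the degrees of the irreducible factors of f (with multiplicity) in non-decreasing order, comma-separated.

Roots in GF(3): f(0) = 1; f(1) = 1; f(2) = 1.
Complete factorization: f(α) = (α^2 + 1)^2.
Factor degrees with multiplicity: 2 + 2 = 4.

2, 2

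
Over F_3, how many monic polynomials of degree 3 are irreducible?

The number of monic irreducibles of degree 3 over GF(3) is (1/3)·Σ_{d∣3} μ(3/d) 3^d.
Divisors of 3: 1, 3; μ(3/d) for each: -1, 1.
Σ = − 3^1 + 3^3 = 24.
N = 24/3 = 8.

8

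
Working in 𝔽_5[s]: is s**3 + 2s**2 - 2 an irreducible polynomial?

Write h(s) = s**3 + 2s**2 - 2.
Check for roots in 𝔽_5: h(0) = 3; h(1) = 1; h(2) = 4; h(3) = 3; h(4) = 4.
No roots. A degree-3 polynomial over a field with no linear factor is irreducible.

Yes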